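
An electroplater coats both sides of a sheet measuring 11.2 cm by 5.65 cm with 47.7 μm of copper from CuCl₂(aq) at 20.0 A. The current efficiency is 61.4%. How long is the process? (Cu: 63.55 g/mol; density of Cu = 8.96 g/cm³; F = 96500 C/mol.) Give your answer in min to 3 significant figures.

Plated area = 2 × 11.2 × 5.65 = 126.6 cm²
Volume = 126.6 × 47.7×10⁻⁴ cm = 0.6039 cm³
m(Cu) = 0.6039 × 8.96 = 5.411 g
n(Cu) = 5.411 / 63.55 = 0.08515 mol; n(e⁻) = 2 × 0.08515 = 0.1703 mol
Q = 0.1703 × 96500 / 0.614 = 26770 C
t = 26770 / 20.0 = 1339 s = 22.3 min

22.3 min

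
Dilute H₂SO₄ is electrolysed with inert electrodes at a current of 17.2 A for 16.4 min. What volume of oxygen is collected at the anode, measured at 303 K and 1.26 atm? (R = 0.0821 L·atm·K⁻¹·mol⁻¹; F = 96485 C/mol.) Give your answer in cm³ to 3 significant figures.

Charge passed = 17.2 × 984 = 16920 C
n(e⁻) = 16920 / 96485 = 0.1754 mol
2H₂O → O₂ + 4H⁺ + 4e⁻, so n(O₂) = 0.1754 / 4 = 0.04385 mol
V = nRT/P = 0.04385 × 0.0821 × 303 / 1.26 = 0.8657 L
= 866 cm³

866 cm³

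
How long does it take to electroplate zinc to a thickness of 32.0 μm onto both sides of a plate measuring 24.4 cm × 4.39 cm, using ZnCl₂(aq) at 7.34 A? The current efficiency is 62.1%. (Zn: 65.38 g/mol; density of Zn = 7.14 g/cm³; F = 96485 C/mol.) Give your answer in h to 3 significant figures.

Plated area = 2 × 24.4 × 4.39 = 214.2 cm²
Volume = 214.2 × 32.0×10⁻⁴ cm = 0.6854 cm³
m(Zn) = 0.6854 × 7.14 = 4.894 g
n(Zn) = 4.894 / 65.38 = 0.07485 mol; n(e⁻) = 2 × 0.07485 = 0.1497 mol
Q = 0.1497 × 96485 / 0.621 = 23260 C
t = 23260 / 7.34 = 3169 s = 0.880 h

0.880 h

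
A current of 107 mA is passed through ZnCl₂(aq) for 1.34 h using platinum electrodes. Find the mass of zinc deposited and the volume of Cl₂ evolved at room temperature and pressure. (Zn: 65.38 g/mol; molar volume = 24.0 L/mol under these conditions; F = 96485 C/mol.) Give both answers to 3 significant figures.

Q = 0.107 × 4824 = 516.2 C; n(e⁻) = 516.2 / 96485 = 0.005350 mol
Cathode: Zn²⁺ + 2e⁻ → Zn → n(Zn) = 0.005350/2 = 0.002675 mol → 0.175 g
Anode: 2Cl⁻ → Cl₂ + 2e⁻ → n(Cl₂) = 0.005350/2 = 0.002675 mol → 0.0642 L

0.175 g Zn; 0.0642 L Cl₂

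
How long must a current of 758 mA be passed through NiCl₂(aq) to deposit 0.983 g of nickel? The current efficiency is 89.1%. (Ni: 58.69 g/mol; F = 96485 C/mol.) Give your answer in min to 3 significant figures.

79.8 min

n(Ni) = 0.983 / 58.69 = 0.01675 mol
Ni²⁺ + 2e⁻ → Ni, so n(e⁻) = 2 × 0.01675 = 0.03350 mol
Q = 0.03350 × 96485 / 0.891 = 3628 C
t = Q / I = 3628 / 0.758 = 4786 s = 79.8 min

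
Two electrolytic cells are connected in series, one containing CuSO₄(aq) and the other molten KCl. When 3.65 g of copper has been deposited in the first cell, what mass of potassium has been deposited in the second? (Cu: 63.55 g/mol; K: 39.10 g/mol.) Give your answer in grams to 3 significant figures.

4.49 g

n(Cu) = 3.65 / 63.55 = 0.05744 mol
Cu²⁺ + 2e⁻ → Cu, so n(e⁻) = 2 × 0.05744 = 0.1149 mol
In series, the same 0.1149 mol of electrons flows through the second cell.
K⁺ + e⁻ → K, so n(K) = 0.1149 mol
m(K) = 0.1149 × 39.10 = 4.49 g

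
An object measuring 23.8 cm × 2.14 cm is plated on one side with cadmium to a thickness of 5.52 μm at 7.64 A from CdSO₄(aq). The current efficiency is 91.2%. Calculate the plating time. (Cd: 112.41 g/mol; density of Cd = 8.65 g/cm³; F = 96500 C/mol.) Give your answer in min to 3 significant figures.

Plated area = 23.8 × 2.14 = 50.93 cm²
Volume = 50.93 × 5.52×10⁻⁴ cm = 0.02811 cm³
m(Cd) = 0.02811 × 8.65 = 0.2432 g
n(Cd) = 0.2432 / 112.41 = 0.002164 mol; n(e⁻) = 2 × 0.002164 = 0.004328 mol
Q = 0.004328 × 96500 / 0.912 = 458.0 C
t = 458.0 / 7.64 = 59.95 s = 0.999 min

0.999 min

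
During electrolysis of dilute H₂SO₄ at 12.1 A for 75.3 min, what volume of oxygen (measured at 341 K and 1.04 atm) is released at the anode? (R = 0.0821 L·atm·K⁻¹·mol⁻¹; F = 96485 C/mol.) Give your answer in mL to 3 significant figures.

3810 mL

Charge passed = 12.1 × 4518 = 54670 C
n(e⁻) = 54670 / 96485 = 0.5666 mol
2H₂O → O₂ + 4H⁺ + 4e⁻, so n(O₂) = 0.5666 / 4 = 0.1417 mol
V = nRT/P = 0.1417 × 0.0821 × 341 / 1.04 = 3.814 L
= 3810 mL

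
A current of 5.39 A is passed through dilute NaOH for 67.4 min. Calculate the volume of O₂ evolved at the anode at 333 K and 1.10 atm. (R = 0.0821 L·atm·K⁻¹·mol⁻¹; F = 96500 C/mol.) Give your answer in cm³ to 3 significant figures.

1400 cm³

Q = 5.39 A × 4044 s = 21800 C
n(e⁻) = Q/F = 21800/96500 = 0.2259 mol
2H₂O → O₂ + 4H⁺ + 4e⁻, so n(O₂) = 0.2259 / 4 = 0.05648 mol
V = nRT/P = 0.05648 × 0.0821 × 333 / 1.10 = 1.404 L
= 1400 cm³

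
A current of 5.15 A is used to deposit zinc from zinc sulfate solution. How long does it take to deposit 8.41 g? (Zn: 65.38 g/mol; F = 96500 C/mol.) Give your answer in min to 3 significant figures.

80.3 min

n(Zn) = 8.41 / 65.38 = 0.1286 mol
Zn²⁺ + 2e⁻ → Zn, so n(e⁻) = 2 × 0.1286 = 0.2572 mol
Q = 0.2572 × 96500 = 24820 C
t = Q / I = 24820 / 5.15 = 4819 s = 80.3 min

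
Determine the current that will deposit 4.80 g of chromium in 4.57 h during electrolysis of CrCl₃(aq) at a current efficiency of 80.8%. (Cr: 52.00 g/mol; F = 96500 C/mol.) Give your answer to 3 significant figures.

n(Cr) = 4.80 / 52.00 = 0.09231 mol
Cr³⁺ + 3e⁻ → Cr, so n(e⁻) = 3 × 0.09231 = 0.2769 mol
Q = 0.2769 × 96500 / 0.808 = 33070 C
I = Q / t = 33070 / 16452 s = 2.01 A

2.01 A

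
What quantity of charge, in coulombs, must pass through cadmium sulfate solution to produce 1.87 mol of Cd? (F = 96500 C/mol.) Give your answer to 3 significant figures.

3.61×10^5 C

Cd²⁺ + 2e⁻ → Cd, so n(e⁻) = 2 × 1.87 = 3.740 mol
Q = 3.740 × 96500 = 3.609×10^5 C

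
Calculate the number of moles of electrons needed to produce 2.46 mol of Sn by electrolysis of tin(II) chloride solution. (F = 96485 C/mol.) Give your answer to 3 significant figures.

Sn²⁺ + 2e⁻ → Sn, so n(e⁻) = 2 × 2.46 = 4.920 mol

4.92 mol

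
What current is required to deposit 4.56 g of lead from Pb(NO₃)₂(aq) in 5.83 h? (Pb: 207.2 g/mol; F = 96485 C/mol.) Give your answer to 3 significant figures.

0.202 A

n(Pb) = 4.56 / 207.2 = 0.02201 mol
Pb²⁺ + 2e⁻ → Pb, so n(e⁻) = 2 × 0.02201 = 0.04402 mol
Q = 0.04402 × 96485 = 4247 C
I = Q / t = 4247 / 20988 s = 0.202 A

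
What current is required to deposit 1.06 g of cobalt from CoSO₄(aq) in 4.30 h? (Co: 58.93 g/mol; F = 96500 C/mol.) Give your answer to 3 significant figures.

0.224 A

n(Co) = 1.06 / 58.93 = 0.01799 mol
Co²⁺ + 2e⁻ → Co, so n(e⁻) = 2 × 0.01799 = 0.03598 mol
Q = 0.03598 × 96500 = 3472 C
I = Q / t = 3472 / 15480 s = 0.224 A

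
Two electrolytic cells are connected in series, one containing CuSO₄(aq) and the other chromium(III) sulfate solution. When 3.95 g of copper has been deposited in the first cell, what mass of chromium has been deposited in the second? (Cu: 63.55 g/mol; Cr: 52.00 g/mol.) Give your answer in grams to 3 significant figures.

2.15 g

n(Cu) = 3.95 / 63.55 = 0.06216 mol
Cu²⁺ + 2e⁻ → Cu, so n(e⁻) = 2 × 0.06216 = 0.1243 mol
Same current for the same time ⇒ same n(e⁻) = 0.1243 mol in both cells.
Cr³⁺ + 3e⁻ → Cr, so n(Cr) = 0.1243 / 3 = 0.04143 mol
m(Cr) = 0.04143 × 52.00 = 2.15 g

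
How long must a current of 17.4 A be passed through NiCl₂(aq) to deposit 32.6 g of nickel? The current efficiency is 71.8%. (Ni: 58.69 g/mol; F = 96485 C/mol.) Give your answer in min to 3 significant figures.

143 min

n(Ni) = 32.6 / 58.69 = 0.5555 mol
Ni²⁺ + 2e⁻ → Ni, so n(e⁻) = 2 × 0.5555 = 1.111 mol
Q = 1.111 × 96485 / 0.718 = 1.493×10^5 C
t = Q / I = 1.493×10^5 / 17.4 = 8580 s = 143 min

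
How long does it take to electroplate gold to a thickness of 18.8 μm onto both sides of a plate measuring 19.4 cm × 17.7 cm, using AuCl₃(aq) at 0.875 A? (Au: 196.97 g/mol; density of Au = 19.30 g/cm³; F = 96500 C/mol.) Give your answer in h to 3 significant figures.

Plated area = 2 × 19.4 × 17.7 = 686.8 cm²
Volume = 686.8 × 18.8×10⁻⁴ cm = 1.291 cm³
m(Au) = 1.291 × 19.30 = 24.92 g
n(Au) = 24.92 / 196.97 = 0.1265 mol; n(e⁻) = 3 × 0.1265 = 0.3795 mol
Q = 0.3795 × 96500 = 36620 C
t = 36620 / 0.875 = 41850 s = 11.6 h

11.6 h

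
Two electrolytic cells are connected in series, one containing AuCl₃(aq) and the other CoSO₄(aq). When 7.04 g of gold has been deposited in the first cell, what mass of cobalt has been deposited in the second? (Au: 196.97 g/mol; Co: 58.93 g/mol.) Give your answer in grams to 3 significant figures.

3.16 g

n(Au) = 7.04 / 196.97 = 0.03574 mol
Au³⁺ + 3e⁻ → Au, so n(e⁻) = 3 × 0.03574 = 0.1072 mol
Since the cells are in series, n(e⁻) in the Co cell is also 0.1072 mol.
Co²⁺ + 2e⁻ → Co, so n(Co) = 0.1072 / 2 = 0.05360 mol
m(Co) = 0.05360 × 58.93 = 3.16 g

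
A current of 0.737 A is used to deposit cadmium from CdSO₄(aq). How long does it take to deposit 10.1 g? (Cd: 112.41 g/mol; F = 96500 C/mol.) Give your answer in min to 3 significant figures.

n(Cd) = 10.1 / 112.41 = 0.08985 mol
Cd²⁺ + 2e⁻ → Cd, so n(e⁻) = 2 × 0.08985 = 0.1797 mol
Q = 0.1797 × 96500 = 17340 C
t = Q / I = 17340 / 0.737 = 23530 s = 392 min

392 min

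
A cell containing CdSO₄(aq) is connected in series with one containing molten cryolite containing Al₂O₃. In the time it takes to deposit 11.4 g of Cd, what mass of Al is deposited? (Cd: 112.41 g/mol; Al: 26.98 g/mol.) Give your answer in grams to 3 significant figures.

n(Cd) = 11.4 / 112.41 = 0.1014 mol
Cd²⁺ + 2e⁻ → Cd, so n(e⁻) = 2 × 0.1014 = 0.2028 mol
The cells are in series, so the same charge (and hence the same n(e⁻) = 0.2028 mol) passes through both.
Al³⁺ + 3e⁻ → Al, so n(Al) = 0.2028 / 3 = 0.06760 mol
m(Al) = 0.06760 × 26.98 = 1.82 g

1.82 g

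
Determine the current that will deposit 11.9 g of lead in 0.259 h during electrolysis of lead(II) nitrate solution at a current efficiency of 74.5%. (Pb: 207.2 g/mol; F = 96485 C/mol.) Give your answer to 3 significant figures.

n(Pb) = 11.9 / 207.2 = 0.05743 mol
Pb²⁺ + 2e⁻ → Pb, so n(e⁻) = 2 × 0.05743 = 0.1149 mol
Q = 0.1149 × 96485 / 0.745 = 14880 C
I = Q / t = 14880 / 932.4 s = 16.0 A

16.0 A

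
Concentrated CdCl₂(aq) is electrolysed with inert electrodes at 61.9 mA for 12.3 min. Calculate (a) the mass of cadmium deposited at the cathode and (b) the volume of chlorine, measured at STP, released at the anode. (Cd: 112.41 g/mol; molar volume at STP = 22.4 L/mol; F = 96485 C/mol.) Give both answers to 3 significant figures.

0.0266 g Cd; 0.00530 L Cl₂

Q = 0.0619 × 738 = 45.68 C; n(e⁻) = 45.68 / 96485 = 4.734×10^-4 mol
Cathode: Cd²⁺ + 2e⁻ → Cd → n(Cd) = 4.734×10^-4/2 = 2.367×10^-4 mol → 0.0266 g
Anode: 2Cl⁻ → Cl₂ + 2e⁻ → n(Cl₂) = 4.734×10^-4/2 = 2.367×10^-4 mol → 0.00530 L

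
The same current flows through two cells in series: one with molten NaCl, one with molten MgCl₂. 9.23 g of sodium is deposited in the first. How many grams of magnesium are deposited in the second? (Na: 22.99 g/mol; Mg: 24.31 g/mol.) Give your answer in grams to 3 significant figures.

n(Na) = 9.23 / 22.99 = 0.4015 mol
Na⁺ + e⁻ → Na, so n(e⁻) = 0.4015 mol
Since the cells are in series, n(e⁻) in the Mg cell is also 0.4015 mol.
Mg²⁺ + 2e⁻ → Mg, so n(Mg) = 0.4015 / 2 = 0.2008 mol
m(Mg) = 0.2008 × 24.31 = 4.88 g

4.88 g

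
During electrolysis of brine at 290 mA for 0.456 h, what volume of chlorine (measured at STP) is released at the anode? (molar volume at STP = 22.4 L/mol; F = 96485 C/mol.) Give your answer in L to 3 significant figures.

Q = 0.290 A × 1641.6 s = 476.1 C
Moles of electrons = 476.1 / 96485 = 0.004934 mol
2Cl⁻ → Cl₂ + 2e⁻, so n(Cl₂) = 0.004934 / 2 = 0.002467 mol
V = 0.002467 × 22.4 = 0.05526 L

0.0553 L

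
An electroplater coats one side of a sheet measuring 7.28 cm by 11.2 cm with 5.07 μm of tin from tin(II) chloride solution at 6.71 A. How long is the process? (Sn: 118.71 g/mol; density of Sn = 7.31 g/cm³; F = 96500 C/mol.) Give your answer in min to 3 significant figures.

1.22 min

Plated area = 7.28 × 11.2 = 81.54 cm²
Volume = 81.54 × 5.07×10⁻⁴ cm = 0.04134 cm³
m(Sn) = 0.04134 × 7.31 = 0.3022 g
n(Sn) = 0.3022 / 118.71 = 0.002546 mol; n(e⁻) = 2 × 0.002546 = 0.005092 mol
Q = 0.005092 × 96500 = 491.4 C
t = 491.4 / 6.71 = 73.23 s = 1.22 min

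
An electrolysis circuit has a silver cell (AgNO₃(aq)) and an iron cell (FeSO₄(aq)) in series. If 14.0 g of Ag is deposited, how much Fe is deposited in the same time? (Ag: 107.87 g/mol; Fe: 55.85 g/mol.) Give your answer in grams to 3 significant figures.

3.62 g

n(Ag) = 14.0 / 107.87 = 0.1298 mol
Ag⁺ + e⁻ → Ag, so n(e⁻) = 0.1298 mol
Same current for the same time ⇒ same n(e⁻) = 0.1298 mol in both cells.
Fe²⁺ + 2e⁻ → Fe, so n(Fe) = 0.1298 / 2 = 0.06490 mol
m(Fe) = 0.06490 × 55.85 = 3.62 g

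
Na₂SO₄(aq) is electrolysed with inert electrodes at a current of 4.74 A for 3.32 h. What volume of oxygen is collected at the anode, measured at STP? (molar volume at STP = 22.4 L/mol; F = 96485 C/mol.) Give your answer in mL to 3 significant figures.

3290 mL

Q = 4.74 A × 11952 s = 56650 C
n(e⁻) = Q/F = 56650/96485 = 0.5871 mol
2H₂O → O₂ + 4H⁺ + 4e⁻, so n(O₂) = 0.5871 / 4 = 0.1468 mol
V = 0.1468 × 22.4 = 3.288 L
= 3290 mL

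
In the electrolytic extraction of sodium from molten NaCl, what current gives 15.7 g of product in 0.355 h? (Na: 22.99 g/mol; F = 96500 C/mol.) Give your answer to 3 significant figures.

n(Na) = 15.7 / 22.99 = 0.6829 mol
Na⁺ + e⁻ → Na, so n(e⁻) = 0.6829 mol
Q = 0.6829 × 96500 = 65900 C
I = Q / t = 65900 / 1278 s = 51.6 A

51.6 A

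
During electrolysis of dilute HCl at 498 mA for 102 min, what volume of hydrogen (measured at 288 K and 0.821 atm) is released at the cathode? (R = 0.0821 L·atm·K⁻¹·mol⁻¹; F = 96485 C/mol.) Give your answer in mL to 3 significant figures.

455 mL

Q = 0.498 A × 6120 s = 3048 C
n(e⁻) = Q/F = 3048/96485 = 0.03159 mol
2H⁺ + 2e⁻ → H₂, so n(H₂) = 0.03159 / 2 = 0.01580 mol
V = nRT/P = 0.01580 × 0.0821 × 288 / 0.821 = 0.4550 L
= 455 mL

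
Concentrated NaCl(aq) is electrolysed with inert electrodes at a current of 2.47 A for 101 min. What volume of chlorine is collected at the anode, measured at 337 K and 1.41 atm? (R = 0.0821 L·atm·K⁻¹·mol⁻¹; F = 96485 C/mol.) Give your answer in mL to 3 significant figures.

1520 mL

Charge passed = 2.47 × 6060 = 14970 C
n(e⁻) = 14970 / 96485 = 0.1552 mol
2Cl⁻ → Cl₂ + 2e⁻, so n(Cl₂) = 0.1552 / 2 = 0.07760 mol
V = nRT/P = 0.07760 × 0.0821 × 337 / 1.41 = 1.523 L
= 1520 mL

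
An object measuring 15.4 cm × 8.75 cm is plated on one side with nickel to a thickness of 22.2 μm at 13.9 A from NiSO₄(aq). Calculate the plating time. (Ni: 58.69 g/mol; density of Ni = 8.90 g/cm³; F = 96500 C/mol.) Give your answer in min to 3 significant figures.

Plated area = 15.4 × 8.75 = 134.8 cm²
Volume = 134.8 × 22.2×10⁻⁴ cm = 0.2993 cm³
m(Ni) = 0.2993 × 8.90 = 2.664 g
n(Ni) = 2.664 / 58.69 = 0.04539 mol; n(e⁻) = 2 × 0.04539 = 0.09078 mol
Q = 0.09078 × 96500 = 8760 C
t = 8760 / 13.9 = 630.2 s = 10.5 min

10.5 min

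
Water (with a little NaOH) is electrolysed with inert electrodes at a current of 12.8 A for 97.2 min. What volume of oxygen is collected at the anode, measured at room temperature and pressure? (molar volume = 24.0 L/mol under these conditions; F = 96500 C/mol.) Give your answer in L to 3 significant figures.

4.64 L

Charge passed = 12.8 × 5832 = 74650 C
n(e⁻) = Q/F = 74650/96500 = 0.7736 mol
2H₂O → O₂ + 4H⁺ + 4e⁻, so n(O₂) = 0.7736 / 4 = 0.1934 mol
V = 0.1934 × 24.0 = 4.642 L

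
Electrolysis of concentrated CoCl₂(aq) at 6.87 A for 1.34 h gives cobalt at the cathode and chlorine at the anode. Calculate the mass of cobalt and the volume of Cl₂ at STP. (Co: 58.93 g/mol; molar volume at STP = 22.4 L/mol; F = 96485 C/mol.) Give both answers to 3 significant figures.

Q = 6.87 × 4824 = 33140 C; n(e⁻) = 33140 / 96485 = 0.3435 mol
Cathode: Co²⁺ + 2e⁻ → Co → n(Co) = 0.3435/2 = 0.1718 mol → 10.1 g
Anode: 2Cl⁻ → Cl₂ + 2e⁻ → n(Cl₂) = 0.3435/2 = 0.1718 mol → 3.85 L

10.1 g Co; 3.85 L Cl₂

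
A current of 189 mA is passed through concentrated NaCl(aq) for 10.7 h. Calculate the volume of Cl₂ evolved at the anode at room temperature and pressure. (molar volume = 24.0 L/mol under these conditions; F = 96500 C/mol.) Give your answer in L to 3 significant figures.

0.905 L

Q = 0.189 A × 38520 s = 7280 C
Moles of electrons = 7280 / 96500 = 0.07544 mol
2Cl⁻ → Cl₂ + 2e⁻, so n(Cl₂) = 0.07544 / 2 = 0.03772 mol
V = 0.03772 × 24.0 = 0.9053 L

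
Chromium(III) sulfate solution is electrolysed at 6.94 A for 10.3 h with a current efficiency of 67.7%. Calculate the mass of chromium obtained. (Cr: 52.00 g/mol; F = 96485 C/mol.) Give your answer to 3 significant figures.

Q = 6.94 × 37080 = 2.573×10^5 C
n(e⁻) = 2.573×10^5 / 96485 = 2.667 mol
Cr³⁺ + 3e⁻ → Cr, so theoretical m(Cr) = 0.8890 × 52.00 = 46.23 g
Actual mass = 67.7% × 46.23 = 31.3 g

31.3 g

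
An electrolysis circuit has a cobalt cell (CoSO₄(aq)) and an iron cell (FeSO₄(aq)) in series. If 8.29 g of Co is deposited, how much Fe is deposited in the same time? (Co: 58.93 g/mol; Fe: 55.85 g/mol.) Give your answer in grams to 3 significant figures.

7.86 g

n(Co) = 8.29 / 58.93 = 0.1407 mol
Co²⁺ + 2e⁻ → Co, so n(e⁻) = 2 × 0.1407 = 0.2814 mol
The cells are in series, so the same charge (and hence the same n(e⁻) = 0.2814 mol) passes through both.
Fe²⁺ + 2e⁻ → Fe, so n(Fe) = 0.2814 / 2 = 0.1407 mol
m(Fe) = 0.1407 × 55.85 = 7.86 g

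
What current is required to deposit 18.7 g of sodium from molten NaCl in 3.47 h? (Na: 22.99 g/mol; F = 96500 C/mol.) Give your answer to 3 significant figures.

n(Na) = 18.7 / 22.99 = 0.8134 mol
Na⁺ + e⁻ → Na, so n(e⁻) = 0.8134 mol
Q = 0.8134 × 96500 = 78490 C
I = Q / t = 78490 / 12492 s = 6.28 A

6.28 A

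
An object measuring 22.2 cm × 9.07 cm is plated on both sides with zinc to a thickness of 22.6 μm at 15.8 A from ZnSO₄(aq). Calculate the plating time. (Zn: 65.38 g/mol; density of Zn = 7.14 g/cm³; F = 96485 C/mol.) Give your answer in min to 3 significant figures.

Plated area = 2 × 22.2 × 9.07 = 402.7 cm²
Volume = 402.7 × 22.6×10⁻⁴ cm = 0.9101 cm³
m(Zn) = 0.9101 × 7.14 = 6.498 g
n(Zn) = 6.498 / 65.38 = 0.09939 mol; n(e⁻) = 2 × 0.09939 = 0.1988 mol
Q = 0.1988 × 96485 = 19180 C
t = 19180 / 15.8 = 1214 s = 20.2 min

20.2 min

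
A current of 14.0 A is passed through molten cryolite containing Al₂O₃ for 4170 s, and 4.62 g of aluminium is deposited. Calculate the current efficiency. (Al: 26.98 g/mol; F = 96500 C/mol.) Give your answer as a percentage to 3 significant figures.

84.9%

Q = 14.0 × 4170 = 58380 C
n(e⁻) = 58380 / 96500 = 0.6050 mol
Al³⁺ + 3e⁻ → Al, so theoretical n(Al) = 0.2017 mol → 5.442 g
Efficiency = 4.62 / 5.442 = 0.8490 = 84.9%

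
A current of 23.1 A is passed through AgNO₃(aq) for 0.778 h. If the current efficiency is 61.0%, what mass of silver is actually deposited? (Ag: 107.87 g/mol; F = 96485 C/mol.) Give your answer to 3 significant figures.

44.1 g

Q = 23.1 × 2800.8 = 64700 C
n(e⁻) = 64700 / 96485 = 0.6706 mol
Ag⁺ + e⁻ → Ag, so theoretical m(Ag) = 0.6706 × 107.87 = 72.34 g
Actual mass = 61.0% × 72.34 = 44.1 g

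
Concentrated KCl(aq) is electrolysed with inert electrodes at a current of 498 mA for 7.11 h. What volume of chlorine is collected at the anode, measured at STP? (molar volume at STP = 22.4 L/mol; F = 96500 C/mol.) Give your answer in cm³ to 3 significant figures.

1480 cm³

Q = It = 0.498 × 25596 = 12750 C
n(e⁻) = 12750 / 96500 = 0.1321 mol
2Cl⁻ → Cl₂ + 2e⁻, so n(Cl₂) = 0.1321 / 2 = 0.06605 mol
V = 0.06605 × 22.4 = 1.480 L
= 1480 cm³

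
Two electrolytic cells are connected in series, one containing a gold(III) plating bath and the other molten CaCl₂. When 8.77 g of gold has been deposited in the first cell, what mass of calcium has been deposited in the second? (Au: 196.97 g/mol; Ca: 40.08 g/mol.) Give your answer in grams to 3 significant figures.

2.68 g

n(Au) = 8.77 / 196.97 = 0.04452 mol
Au³⁺ + 3e⁻ → Au, so n(e⁻) = 3 × 0.04452 = 0.1336 mol
Since the cells are in series, n(e⁻) in the Ca cell is also 0.1336 mol.
Ca²⁺ + 2e⁻ → Ca, so n(Ca) = 0.1336 / 2 = 0.06680 mol
m(Ca) = 0.06680 × 40.08 = 2.68 g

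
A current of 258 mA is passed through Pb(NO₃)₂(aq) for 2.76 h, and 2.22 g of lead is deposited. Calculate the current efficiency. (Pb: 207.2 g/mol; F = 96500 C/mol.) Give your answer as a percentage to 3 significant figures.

Q = 0.258 × 9936 = 2563 C
n(e⁻) = 2563 / 96500 = 0.02656 mol
Pb²⁺ + 2e⁻ → Pb, so theoretical n(Pb) = 0.01328 mol → 2.752 g
Efficiency = 2.22 / 2.752 = 0.8067 = 80.7%

80.7%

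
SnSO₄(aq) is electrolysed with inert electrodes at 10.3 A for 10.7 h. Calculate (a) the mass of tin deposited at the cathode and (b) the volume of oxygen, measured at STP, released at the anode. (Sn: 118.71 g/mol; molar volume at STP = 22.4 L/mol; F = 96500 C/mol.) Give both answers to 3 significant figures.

244 g Sn; 23.0 L O₂

Q = 10.3 × 38520 = 3.968×10^5 C; n(e⁻) = 3.968×10^5 / 96500 = 4.112 mol
Cathode: Sn²⁺ + 2e⁻ → Sn → n(Sn) = 4.112/2 = 2.056 mol → 244 g
Anode: 2H₂O → O₂ + 4H⁺ + 4e⁻ → n(O₂) = 4.112/4 = 1.028 mol → 23.0 L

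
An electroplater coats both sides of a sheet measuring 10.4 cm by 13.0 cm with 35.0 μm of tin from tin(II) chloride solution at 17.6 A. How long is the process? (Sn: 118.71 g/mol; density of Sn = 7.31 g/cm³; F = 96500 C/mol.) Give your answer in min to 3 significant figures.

Plated area = 2 × 10.4 × 13.0 = 270.4 cm²
Volume = 270.4 × 35.0×10⁻⁴ cm = 0.9464 cm³
m(Sn) = 0.9464 × 7.31 = 6.918 g
n(Sn) = 6.918 / 118.71 = 0.05828 mol; n(e⁻) = 2 × 0.05828 = 0.1166 mol
Q = 0.1166 × 96500 = 11250 C
t = 11250 / 17.6 = 639.2 s = 10.7 min

10.7 min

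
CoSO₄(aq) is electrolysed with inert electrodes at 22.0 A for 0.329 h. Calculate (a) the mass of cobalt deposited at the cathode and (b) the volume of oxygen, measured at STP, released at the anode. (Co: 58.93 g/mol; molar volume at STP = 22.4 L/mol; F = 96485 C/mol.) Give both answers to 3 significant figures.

Q = 22.0 × 1184.4 = 26060 C; n(e⁻) = 26060 / 96485 = 0.2701 mol
Cathode: Co²⁺ + 2e⁻ → Co → n(Co) = 0.2701/2 = 0.1351 mol → 7.96 g
Anode: 2H₂O → O₂ + 4H⁺ + 4e⁻ → n(O₂) = 0.2701/4 = 0.06753 mol → 1.51 L

7.96 g Co; 1.51 L O₂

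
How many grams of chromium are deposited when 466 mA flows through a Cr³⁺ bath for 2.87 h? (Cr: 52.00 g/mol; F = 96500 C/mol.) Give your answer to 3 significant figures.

0.865 g

Charge passed = 0.466 × 10332 = 4815 C
n(e⁻) = Q/F = 4815/96500 = 0.04990 mol
Cr³⁺ + 3e⁻ → Cr, so n(Cr) = 0.04990 / 3 = 0.01663 mol
m = 0.01663 × 52.00 = 0.865 g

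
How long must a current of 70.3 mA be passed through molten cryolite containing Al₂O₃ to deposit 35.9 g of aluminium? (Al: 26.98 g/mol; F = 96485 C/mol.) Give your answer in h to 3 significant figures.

n(Al) = 35.9 / 26.98 = 1.331 mol
Al³⁺ + 3e⁻ → Al, so n(e⁻) = 3 × 1.331 = 3.993 mol
Q = 3.993 × 96485 = 3.853×10^5 C
t = Q / I = 3.853×10^5 / 0.0703 = 5.481×10^6 s = 1520 h

1520 h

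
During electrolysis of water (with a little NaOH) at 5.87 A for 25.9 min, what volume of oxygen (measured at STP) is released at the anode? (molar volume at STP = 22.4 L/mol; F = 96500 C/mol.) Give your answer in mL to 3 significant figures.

Q = It = 5.87 × 1554 = 9122 C
n(e⁻) = 9122 / 96500 = 0.09453 mol
2H₂O → O₂ + 4H⁺ + 4e⁻, so n(O₂) = 0.09453 / 4 = 0.02363 mol
V = 0.02363 × 22.4 = 0.5293 L
= 529 mL

529 mL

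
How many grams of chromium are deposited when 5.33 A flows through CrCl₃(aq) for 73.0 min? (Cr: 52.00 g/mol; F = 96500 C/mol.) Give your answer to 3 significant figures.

4.19 g

Charge passed = 5.33 × 4380 = 23350 C
Moles of electrons = 23350 / 96500 = 0.2420 mol
Cr³⁺ + 3e⁻ → Cr, so n(Cr) = 0.2420 / 3 = 0.08067 mol
m = 0.08067 × 52.00 = 4.19 g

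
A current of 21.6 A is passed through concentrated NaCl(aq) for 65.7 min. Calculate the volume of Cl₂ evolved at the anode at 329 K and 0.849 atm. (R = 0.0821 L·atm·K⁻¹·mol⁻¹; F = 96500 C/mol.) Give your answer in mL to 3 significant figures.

14000 mL

Charge passed = 21.6 × 3942 = 85150 C
n(e⁻) = 85150 / 96500 = 0.8824 mol
2Cl⁻ → Cl₂ + 2e⁻, so n(Cl₂) = 0.8824 / 2 = 0.4412 mol
V = nRT/P = 0.4412 × 0.0821 × 329 / 0.849 = 14.04 L
= 14000 mL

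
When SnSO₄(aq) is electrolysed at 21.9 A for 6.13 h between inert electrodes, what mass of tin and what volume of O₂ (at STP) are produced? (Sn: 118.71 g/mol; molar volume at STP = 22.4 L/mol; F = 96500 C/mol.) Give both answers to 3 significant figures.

297 g Sn; 28.0 L O₂

Q = 21.9 × 22068 = 4.833×10^5 C; n(e⁻) = 4.833×10^5 / 96500 = 5.008 mol
Cathode: Sn²⁺ + 2e⁻ → Sn → n(Sn) = 5.008/2 = 2.504 mol → 297 g
Anode: 2H₂O → O₂ + 4H⁺ + 4e⁻ → n(O₂) = 5.008/4 = 1.252 mol → 28.0 L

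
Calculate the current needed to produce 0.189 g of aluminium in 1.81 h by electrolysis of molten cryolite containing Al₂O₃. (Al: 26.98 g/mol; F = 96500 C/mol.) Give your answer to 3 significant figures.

0.311 A

n(Al) = 0.189 / 26.98 = 0.007005 mol
Al³⁺ + 3e⁻ → Al, so n(e⁻) = 3 × 0.007005 = 0.02102 mol
Q = 0.02102 × 96500 = 2028 C
I = Q / t = 2028 / 6516 s = 0.311 A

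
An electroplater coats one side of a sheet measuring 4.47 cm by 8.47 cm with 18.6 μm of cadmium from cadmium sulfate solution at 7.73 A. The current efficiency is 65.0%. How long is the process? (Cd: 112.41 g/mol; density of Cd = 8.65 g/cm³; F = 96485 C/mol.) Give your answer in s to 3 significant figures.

208 s

Plated area = 4.47 × 8.47 = 37.86 cm²
Volume = 37.86 × 18.6×10⁻⁴ cm = 0.07042 cm³
m(Cd) = 0.07042 × 8.65 = 0.6091 g
n(Cd) = 0.6091 / 112.41 = 0.005419 mol; n(e⁻) = 2 × 0.005419 = 0.01084 mol
Q = 0.01084 × 96485 / 0.650 = 1609 C
t = 1609 / 7.73 = 208.2 s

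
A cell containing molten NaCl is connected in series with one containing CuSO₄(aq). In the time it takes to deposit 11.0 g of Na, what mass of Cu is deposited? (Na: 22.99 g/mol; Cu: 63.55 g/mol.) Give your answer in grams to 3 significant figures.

n(Na) = 11.0 / 22.99 = 0.4785 mol
Na⁺ + e⁻ → Na, so n(e⁻) = 0.4785 mol
Same current for the same time ⇒ same n(e⁻) = 0.4785 mol in both cells.
Cu²⁺ + 2e⁻ → Cu, so n(Cu) = 0.4785 / 2 = 0.2393 mol
m(Cu) = 0.2393 × 63.55 = 15.2 g

15.2 g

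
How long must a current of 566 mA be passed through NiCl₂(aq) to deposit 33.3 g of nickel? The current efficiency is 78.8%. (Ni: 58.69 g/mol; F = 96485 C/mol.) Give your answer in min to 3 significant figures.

n(Ni) = 33.3 / 58.69 = 0.5674 mol
Ni²⁺ + 2e⁻ → Ni, so n(e⁻) = 2 × 0.5674 = 1.135 mol
Q = 1.135 × 96485 / 0.788 = 1.390×10^5 C
t = Q / I = 1.390×10^5 / 0.566 = 2.456×10^5 s = 4090 min

4090 min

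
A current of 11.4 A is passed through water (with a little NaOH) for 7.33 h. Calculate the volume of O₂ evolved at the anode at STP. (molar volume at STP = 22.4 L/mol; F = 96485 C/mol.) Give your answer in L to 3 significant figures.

Q = 11.4 A × 26388 s = 3.008×10^5 C
n(e⁻) = 3.008×10^5 / 96485 = 3.118 mol
2H₂O → O₂ + 4H⁺ + 4e⁻, so n(O₂) = 3.118 / 4 = 0.7795 mol
V = 0.7795 × 22.4 = 17.46 L

17.5 L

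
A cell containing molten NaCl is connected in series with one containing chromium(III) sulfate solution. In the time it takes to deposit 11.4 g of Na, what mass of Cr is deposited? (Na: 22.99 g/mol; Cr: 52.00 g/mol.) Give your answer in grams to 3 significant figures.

n(Na) = 11.4 / 22.99 = 0.4959 mol
Na⁺ + e⁻ → Na, so n(e⁻) = 0.4959 mol
In series, the same 0.4959 mol of electrons flows through the second cell.
Cr³⁺ + 3e⁻ → Cr, so n(Cr) = 0.4959 / 3 = 0.1653 mol
m(Cr) = 0.1653 × 52.00 = 8.60 g

8.60 g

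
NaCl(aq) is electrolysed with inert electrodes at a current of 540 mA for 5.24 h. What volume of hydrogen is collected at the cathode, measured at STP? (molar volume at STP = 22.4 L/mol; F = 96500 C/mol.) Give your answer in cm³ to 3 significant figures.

1180 cm³

Charge passed = 0.540 × 18864 = 10190 C
n(e⁻) = Q/F = 10190/96500 = 0.1056 mol
2H⁺ + 2e⁻ → H₂, so n(H₂) = 0.1056 / 2 = 0.05280 mol
V = 0.05280 × 22.4 = 1.183 L
= 1180 cm³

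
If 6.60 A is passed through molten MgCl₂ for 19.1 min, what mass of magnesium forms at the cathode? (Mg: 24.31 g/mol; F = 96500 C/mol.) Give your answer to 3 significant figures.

Q = It = 6.60 × 1146 = 7564 C
n(e⁻) = Q/F = 7564/96500 = 0.07838 mol
Mg²⁺ + 2e⁻ → Mg, so n(Mg) = 0.07838 / 2 = 0.03919 mol
m = 0.03919 × 24.31 = 0.953 g

0.953 g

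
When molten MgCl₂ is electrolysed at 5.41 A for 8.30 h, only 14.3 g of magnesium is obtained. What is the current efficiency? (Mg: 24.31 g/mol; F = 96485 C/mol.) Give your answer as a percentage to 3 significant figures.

70.2%

Q = 5.41 × 29880 = 1.617×10^5 C
n(e⁻) = 1.617×10^5 / 96485 = 1.676 mol
Mg²⁺ + 2e⁻ → Mg, so theoretical n(Mg) = 0.8380 mol → 20.37 g
Efficiency = 14.3 / 20.37 = 0.7020 = 70.2%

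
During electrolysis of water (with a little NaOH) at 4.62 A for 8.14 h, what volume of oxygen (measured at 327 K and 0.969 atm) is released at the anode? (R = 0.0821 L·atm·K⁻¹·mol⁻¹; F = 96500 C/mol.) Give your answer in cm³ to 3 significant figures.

Q = 4.62 A × 29304 s = 1.354×10^5 C
n(e⁻) = 1.354×10^5 / 96500 = 1.403 mol
2H₂O → O₂ + 4H⁺ + 4e⁻, so n(O₂) = 1.403 / 4 = 0.3508 mol
V = nRT/P = 0.3508 × 0.0821 × 327 / 0.969 = 9.719 L
= 9720 cm³

9720 cm³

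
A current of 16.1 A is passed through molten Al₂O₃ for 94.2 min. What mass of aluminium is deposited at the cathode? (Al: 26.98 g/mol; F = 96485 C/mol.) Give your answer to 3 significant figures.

Q = 16.1 A × 5652 s = 91000 C
n(e⁻) = 91000 / 96485 = 0.9432 mol
Al³⁺ + 3e⁻ → Al, so n(Al) = 0.9432 / 3 = 0.3144 mol
m = 0.3144 × 26.98 = 8.48 g

8.48 g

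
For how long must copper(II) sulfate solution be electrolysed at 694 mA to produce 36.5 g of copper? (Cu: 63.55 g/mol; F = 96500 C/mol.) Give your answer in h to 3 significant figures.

n(Cu) = 36.5 / 63.55 = 0.5744 mol
Cu²⁺ + 2e⁻ → Cu, so n(e⁻) = 2 × 0.5744 = 1.149 mol
Q = 1.149 × 96500 = 1.109×10^5 C
t = Q / I = 1.109×10^5 / 0.694 = 1.598×10^5 s = 44.4 h

44.4 h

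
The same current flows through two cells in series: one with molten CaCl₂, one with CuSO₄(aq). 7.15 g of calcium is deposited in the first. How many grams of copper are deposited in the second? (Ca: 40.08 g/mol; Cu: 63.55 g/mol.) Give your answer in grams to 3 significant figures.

n(Ca) = 7.15 / 40.08 = 0.1784 mol
Ca²⁺ + 2e⁻ → Ca, so n(e⁻) = 2 × 0.1784 = 0.3568 mol
The cells are in series, so the same charge (and hence the same n(e⁻) = 0.3568 mol) passes through both.
Cu²⁺ + 2e⁻ → Cu, so n(Cu) = 0.3568 / 2 = 0.1784 mol
m(Cu) = 0.1784 × 63.55 = 11.3 g

11.3 g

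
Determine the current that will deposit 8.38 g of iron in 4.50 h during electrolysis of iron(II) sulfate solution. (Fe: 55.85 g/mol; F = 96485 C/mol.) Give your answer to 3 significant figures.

1.79 A

n(Fe) = 8.38 / 55.85 = 0.1500 mol
Fe²⁺ + 2e⁻ → Fe, so n(e⁻) = 2 × 0.1500 = 0.3000 mol
Q = 0.3000 × 96485 = 28950 C
I = Q / t = 28950 / 16200 s = 1.79 A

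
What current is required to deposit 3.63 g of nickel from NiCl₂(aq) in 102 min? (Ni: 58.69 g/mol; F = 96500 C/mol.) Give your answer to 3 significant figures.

n(Ni) = 3.63 / 58.69 = 0.06185 mol
Ni²⁺ + 2e⁻ → Ni, so n(e⁻) = 2 × 0.06185 = 0.1237 mol
Q = 0.1237 × 96500 = 11940 C
I = Q / t = 11940 / 6120 s = 1.95 A

1.95 A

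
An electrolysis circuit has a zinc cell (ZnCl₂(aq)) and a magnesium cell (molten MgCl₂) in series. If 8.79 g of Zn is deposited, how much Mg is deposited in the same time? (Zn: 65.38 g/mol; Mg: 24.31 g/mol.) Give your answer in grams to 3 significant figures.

3.27 g

n(Zn) = 8.79 / 65.38 = 0.1344 mol
Zn²⁺ + 2e⁻ → Zn, so n(e⁻) = 2 × 0.1344 = 0.2688 mol
In series, the same 0.2688 mol of electrons flows through the second cell.
Mg²⁺ + 2e⁻ → Mg, so n(Mg) = 0.2688 / 2 = 0.1344 mol
m(Mg) = 0.1344 × 24.31 = 3.27 g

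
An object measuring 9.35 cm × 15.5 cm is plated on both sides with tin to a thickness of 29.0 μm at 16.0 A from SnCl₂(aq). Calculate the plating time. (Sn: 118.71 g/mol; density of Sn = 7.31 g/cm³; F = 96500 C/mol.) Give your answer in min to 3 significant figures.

Plated area = 2 × 9.35 × 15.5 = 289.9 cm²
Volume = 289.9 × 29.0×10⁻⁴ cm = 0.8407 cm³
m(Sn) = 0.8407 × 7.31 = 6.146 g
n(Sn) = 6.146 / 118.71 = 0.05177 mol; n(e⁻) = 2 × 0.05177 = 0.1035 mol
Q = 0.1035 × 96500 = 9988 C
t = 9988 / 16.0 = 624.3 s = 10.4 min

10.4 min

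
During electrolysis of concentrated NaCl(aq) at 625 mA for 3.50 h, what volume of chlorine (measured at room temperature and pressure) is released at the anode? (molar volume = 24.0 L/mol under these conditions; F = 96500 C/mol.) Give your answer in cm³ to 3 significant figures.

Q = 0.625 A × 12600 s = 7875 C
n(e⁻) = 7875 / 96500 = 0.08161 mol
2Cl⁻ → Cl₂ + 2e⁻, so n(Cl₂) = 0.08161 / 2 = 0.04081 mol
V = 0.04081 × 24.0 = 0.9794 L
= 979 cm³

979 cm³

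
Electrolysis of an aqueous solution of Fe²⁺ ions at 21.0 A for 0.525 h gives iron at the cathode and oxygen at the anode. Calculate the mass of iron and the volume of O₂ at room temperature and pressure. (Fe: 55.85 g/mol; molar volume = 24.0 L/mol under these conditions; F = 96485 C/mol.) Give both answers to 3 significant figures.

Q = 21.0 × 1890 = 39690 C; n(e⁻) = 39690 / 96485 = 0.4114 mol
Cathode: Fe²⁺ + 2e⁻ → Fe → n(Fe) = 0.4114/2 = 0.2057 mol → 11.5 g
Anode: 2H₂O → O₂ + 4H⁺ + 4e⁻ → n(O₂) = 0.4114/4 = 0.1029 mol → 2.47 L

11.5 g Fe; 2.47 L O₂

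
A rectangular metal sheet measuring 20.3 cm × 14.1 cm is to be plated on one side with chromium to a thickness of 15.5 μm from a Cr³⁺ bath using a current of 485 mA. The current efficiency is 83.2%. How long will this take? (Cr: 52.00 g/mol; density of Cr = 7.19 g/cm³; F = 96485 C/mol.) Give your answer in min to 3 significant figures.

733 min

Plated area = 20.3 × 14.1 = 286.2 cm²
Volume = 286.2 × 15.5×10⁻⁴ cm = 0.4436 cm³
m(Cr) = 0.4436 × 7.19 = 3.189 g
n(Cr) = 3.189 / 52.00 = 0.06133 mol; n(e⁻) = 3 × 0.06133 = 0.1840 mol
Q = 0.1840 × 96485 / 0.832 = 21340 C
t = 21340 / 0.485 = 44000 s = 733 min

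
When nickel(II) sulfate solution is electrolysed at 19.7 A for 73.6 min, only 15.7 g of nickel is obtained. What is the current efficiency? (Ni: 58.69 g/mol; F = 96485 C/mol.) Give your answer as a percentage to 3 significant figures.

59.3%

Q = 19.7 × 4416 = 87000 C
n(e⁻) = 87000 / 96485 = 0.9017 mol
Ni²⁺ + 2e⁻ → Ni, so theoretical n(Ni) = 0.4509 mol → 26.46 g
Efficiency = 15.7 / 26.46 = 0.5933 = 59.3%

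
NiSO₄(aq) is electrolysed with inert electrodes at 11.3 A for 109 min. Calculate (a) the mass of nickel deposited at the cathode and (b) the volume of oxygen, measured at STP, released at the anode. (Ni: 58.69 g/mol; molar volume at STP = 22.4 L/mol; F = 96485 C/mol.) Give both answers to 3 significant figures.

22.5 g Ni; 4.29 L O₂

Q = 11.3 × 6540 = 73900 C; n(e⁻) = 73900 / 96485 = 0.7659 mol
Cathode: Ni²⁺ + 2e⁻ → Ni → n(Ni) = 0.7659/2 = 0.3830 mol → 22.5 g
Anode: 2H₂O → O₂ + 4H⁺ + 4e⁻ → n(O₂) = 0.7659/4 = 0.1915 mol → 4.29 L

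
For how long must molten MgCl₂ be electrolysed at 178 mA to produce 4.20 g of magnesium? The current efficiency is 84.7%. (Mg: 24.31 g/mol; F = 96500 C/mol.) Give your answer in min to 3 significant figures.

n(Mg) = 4.20 / 24.31 = 0.1728 mol
Mg²⁺ + 2e⁻ → Mg, so n(e⁻) = 2 × 0.1728 = 0.3456 mol
Q = 0.3456 × 96500 / 0.847 = 39370 C
t = Q / I = 39370 / 0.178 = 2.212×10^5 s = 3690 min

3690 min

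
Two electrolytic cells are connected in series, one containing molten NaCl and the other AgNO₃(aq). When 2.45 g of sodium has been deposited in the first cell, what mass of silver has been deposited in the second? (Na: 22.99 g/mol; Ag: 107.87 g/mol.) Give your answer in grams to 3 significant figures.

11.5 g

n(Na) = 2.45 / 22.99 = 0.1066 mol
Na⁺ + e⁻ → Na, so n(e⁻) = 0.1066 mol
Since the cells are in series, n(e⁻) in the Ag cell is also 0.1066 mol.
Ag⁺ + e⁻ → Ag, so n(Ag) = 0.1066 mol
m(Ag) = 0.1066 × 107.87 = 11.5 g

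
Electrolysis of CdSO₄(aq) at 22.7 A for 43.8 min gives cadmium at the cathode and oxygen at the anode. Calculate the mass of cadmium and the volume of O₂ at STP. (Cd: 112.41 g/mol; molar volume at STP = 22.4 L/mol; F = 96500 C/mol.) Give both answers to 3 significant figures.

Q = 22.7 × 2628 = 59660 C; n(e⁻) = 59660 / 96500 = 0.6182 mol
Cathode: Cd²⁺ + 2e⁻ → Cd → n(Cd) = 0.6182/2 = 0.3091 mol → 34.7 g
Anode: 2H₂O → O₂ + 4H⁺ + 4e⁻ → n(O₂) = 0.6182/4 = 0.1546 mol → 3.46 L

34.7 g Cd; 3.46 L O₂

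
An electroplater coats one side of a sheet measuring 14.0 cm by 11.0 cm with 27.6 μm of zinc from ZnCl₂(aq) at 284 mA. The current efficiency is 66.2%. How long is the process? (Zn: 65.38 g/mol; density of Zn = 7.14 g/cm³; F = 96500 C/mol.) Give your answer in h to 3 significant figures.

13.2 h

Plated area = 14.0 × 11.0 = 154.0 cm²
Volume = 154.0 × 27.6×10⁻⁴ cm = 0.4250 cm³
m(Zn) = 0.4250 × 7.14 = 3.035 g
n(Zn) = 3.035 / 65.38 = 0.04642 mol; n(e⁻) = 2 × 0.04642 = 0.09284 mol
Q = 0.09284 × 96500 / 0.662 = 13530 C
t = 13530 / 0.284 = 47640 s = 13.2 h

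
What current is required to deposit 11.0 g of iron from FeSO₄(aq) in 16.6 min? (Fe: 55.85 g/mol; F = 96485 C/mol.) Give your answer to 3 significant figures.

38.2 A

n(Fe) = 11.0 / 55.85 = 0.1970 mol
Fe²⁺ + 2e⁻ → Fe, so n(e⁻) = 2 × 0.1970 = 0.3940 mol
Q = 0.3940 × 96485 = 38020 C
I = Q / t = 38020 / 996 s = 38.2 A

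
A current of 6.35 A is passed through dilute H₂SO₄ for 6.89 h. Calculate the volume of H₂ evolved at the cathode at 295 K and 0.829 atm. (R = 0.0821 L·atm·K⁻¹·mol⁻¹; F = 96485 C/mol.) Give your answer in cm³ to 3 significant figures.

23800 cm³

Q = It = 6.35 × 24804 = 1.575×10^5 C
Moles of electrons = 1.575×10^5 / 96485 = 1.632 mol
2H⁺ + 2e⁻ → H₂, so n(H₂) = 1.632 / 2 = 0.8160 mol
V = nRT/P = 0.8160 × 0.0821 × 295 / 0.829 = 23.84 L
= 23800 cm³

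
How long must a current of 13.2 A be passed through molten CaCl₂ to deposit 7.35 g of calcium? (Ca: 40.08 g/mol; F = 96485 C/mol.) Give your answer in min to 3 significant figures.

44.7 min

n(Ca) = 7.35 / 40.08 = 0.1834 mol
Ca²⁺ + 2e⁻ → Ca, so n(e⁻) = 2 × 0.1834 = 0.3668 mol
Q = 0.3668 × 96485 = 35390 C
t = Q / I = 35390 / 13.2 = 2681 s = 44.7 min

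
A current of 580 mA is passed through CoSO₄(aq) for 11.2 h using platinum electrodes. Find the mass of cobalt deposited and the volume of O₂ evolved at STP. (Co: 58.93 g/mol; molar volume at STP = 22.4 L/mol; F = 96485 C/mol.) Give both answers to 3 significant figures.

Q = 0.580 × 40320 = 23390 C; n(e⁻) = 23390 / 96485 = 0.2424 mol
Cathode: Co²⁺ + 2e⁻ → Co → n(Co) = 0.2424/2 = 0.1212 mol → 7.14 g
Anode: 2H₂O → O₂ + 4H⁺ + 4e⁻ → n(O₂) = 0.2424/4 = 0.06060 mol → 1.36 L

7.14 g Co; 1.36 L O₂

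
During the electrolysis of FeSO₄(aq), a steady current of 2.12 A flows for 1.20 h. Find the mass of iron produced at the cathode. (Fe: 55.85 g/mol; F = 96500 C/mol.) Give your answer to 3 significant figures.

Q = It = 2.12 × 4320 = 9158 C
n(e⁻) = Q/F = 9158/96500 = 0.09490 mol
Fe²⁺ + 2e⁻ → Fe, so n(Fe) = 0.09490 / 2 = 0.04745 mol
m = 0.04745 × 55.85 = 2.65 g

2.65 g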